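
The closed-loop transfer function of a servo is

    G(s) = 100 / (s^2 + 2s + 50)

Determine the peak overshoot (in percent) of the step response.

%OS ≈ 63.8%

Comparing s^2 + 2s + 50 to s^2 + 2ζωₙs + ωₙ²: ωₙ = √50 ≈ 7.071 rad/s and ζ = 2/(2·√50) ≈ 0.1414.
%OS = 100·exp(−πζ/√(1−ζ²)) = 100·exp(−π·0.1414/√(1−0.1414²)) ≈ 63.8%.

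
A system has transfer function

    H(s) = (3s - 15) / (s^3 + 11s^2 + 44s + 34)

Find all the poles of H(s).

s = -5 + 3j, -5 - 3j, -1

The poles are the roots of the denominator s^3 + 11s^2 + 44s + 34 = 0.
Trying s = -1: the polynomial evaluates to 0, so (s + 1) is a factor.
Dividing out leaves s^2 + 10s + 34 = 0.
The quadratic formula then gives s = -5 ± 3j.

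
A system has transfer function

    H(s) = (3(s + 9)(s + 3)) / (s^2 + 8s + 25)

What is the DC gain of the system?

H(0) = 81/25 ≈ 3.240

At s = 0 each factor (s + a) contributes a and each (s^2 + bs + c) contributes c.
H(0) = 3·(9) · (3) / ((25)) = 81/25 = 81/25.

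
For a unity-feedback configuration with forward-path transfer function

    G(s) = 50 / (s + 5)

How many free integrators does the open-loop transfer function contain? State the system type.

The denominator has no factor of s at the origin — no free integrator — so this is a Type 0 system.

Type 0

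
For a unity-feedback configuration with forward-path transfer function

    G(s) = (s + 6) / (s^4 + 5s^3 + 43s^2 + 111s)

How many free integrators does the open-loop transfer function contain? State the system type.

Type 1

The denominator has 1 factor of s at the origin (free integrator), so this is a Type 1 system.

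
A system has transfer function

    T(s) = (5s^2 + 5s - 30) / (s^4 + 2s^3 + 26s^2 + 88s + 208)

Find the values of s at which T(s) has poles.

The poles are the roots of the denominator s^4 + 2s^3 + 26s^2 + 88s + 208 = 0.
No real roots exist; factor into two real quadratics: (s^2 + 4s + 8)(s^2 - 2s + 26) = 0.
Each quadratic gives a conjugate pair via the quadratic formula.

s = -2 + 2j, -2 - 2j, 1 + 5j, 1 - 5j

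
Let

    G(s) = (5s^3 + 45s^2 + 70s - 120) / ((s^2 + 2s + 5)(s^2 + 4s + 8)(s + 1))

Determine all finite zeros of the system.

s = -4, 1, -6

Set the numerator to zero: 5s^3 + 45s^2 + 70s - 120 = 0, i.e. 5·(s^3 + 9s^2 + 14s - 24) = 0.
Factoring: (s + 4)(s - 1)(s + 6) = 0.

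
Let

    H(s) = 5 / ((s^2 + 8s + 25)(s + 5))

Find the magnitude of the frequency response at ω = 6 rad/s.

Substitute s = j6: numerator = 5, denominator = -343 + j174.
|H(j6)| = |5| / |-343 + j174| = 5 / 384.61 ≈ 0.01300.

|H(j6)| ≈ 0.01300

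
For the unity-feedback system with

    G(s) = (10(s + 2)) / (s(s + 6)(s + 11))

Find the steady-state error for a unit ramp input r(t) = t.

G(s) has one pole at the origin.
This is a Type 1 system. Kv = lim_{s→0} s·G(s) = 20/66 = 10/33.
e_ss = 1/Kv = 1/(10/33) = 33/10 ≈ 3.300.

e_ss = 3.300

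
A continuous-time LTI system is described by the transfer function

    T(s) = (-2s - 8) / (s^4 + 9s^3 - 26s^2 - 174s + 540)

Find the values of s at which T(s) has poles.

The poles are the roots of the denominator s^4 + 9s^3 - 26s^2 - 174s + 540 = 0.
Trying s = -6: the polynomial evaluates to 0, so (s + 6) is a factor.
Dividing out leaves s^3 + 3s^2 - 44s + 90 = 0.
This factors further as (s^2 - 6s + 10)(s + 9) = 0.

s = 3 ± j, -6, -9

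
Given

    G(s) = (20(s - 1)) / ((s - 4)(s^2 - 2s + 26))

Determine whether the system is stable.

unstable

The poles can be read from the denominator factors: s = 4, 1 ± 5j.
Since the pole(s) at s = 4, 1 ± 5j lie in the right half-plane, the system is unstable.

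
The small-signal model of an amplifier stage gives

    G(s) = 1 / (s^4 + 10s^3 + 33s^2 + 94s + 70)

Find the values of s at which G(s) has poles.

The poles are the roots of the denominator s^4 + 10s^3 + 33s^2 + 94s + 70 = 0.
Trying s = -7: the polynomial evaluates to 0, so (s + 7) is a factor.
Dividing out leaves s^3 + 3s^2 + 12s + 10 = 0.
This factors further as (s^2 + 2s + 10)(s + 1) = 0.

s = -1 + 3j, -1 - 3j, -7, -1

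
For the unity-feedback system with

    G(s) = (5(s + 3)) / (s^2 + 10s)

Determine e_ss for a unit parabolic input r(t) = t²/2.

G(s) has one pole at the origin.
This is a Type 1 system; Ka = lim_{s→0} s^2·G(s) = 0, so the steady-state error for a parabola input is infinite.

e_ss = ∞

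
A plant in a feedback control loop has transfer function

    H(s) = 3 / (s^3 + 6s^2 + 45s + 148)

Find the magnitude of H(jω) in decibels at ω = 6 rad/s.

Substitute s = j6: numerator = 3, denominator = -68 + j54.
|H(j6)| = |3| / |-68 + j54| = 3 / 86.833 ≈ 0.03455.
In decibels: 20·log₁₀(0.03455) ≈ -29.2 dB.

|H(j6)|_dB ≈ -29.2 dB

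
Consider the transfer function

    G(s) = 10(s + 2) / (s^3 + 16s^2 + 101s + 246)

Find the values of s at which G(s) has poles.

s = -5 ± 4j, -6

The poles are the roots of the denominator s^3 + 16s^2 + 101s + 246 = 0.
Trying s = -6: the polynomial evaluates to 0, so (s + 6) is a factor.
Dividing out leaves s^2 + 10s + 41 = 0.
The quadratic formula then gives s = -5 ± 4j.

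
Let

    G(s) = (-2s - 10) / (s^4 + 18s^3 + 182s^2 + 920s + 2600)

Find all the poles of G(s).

s = -4 + 6j, -4 - 6j, -5 + 5j, -5 - 5j

The poles are the roots of the denominator s^4 + 18s^3 + 182s^2 + 920s + 2600 = 0.
No real roots exist; factor into two real quadratics: (s^2 + 8s + 52)(s^2 + 10s + 50) = 0.
Each quadratic gives a conjugate pair via the quadratic formula.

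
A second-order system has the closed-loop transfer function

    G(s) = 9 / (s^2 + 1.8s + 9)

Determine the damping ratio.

ζ = 0.3

Compare the denominator to the standard form s^2 + 2ζωₙs + ωₙ².
ωₙ² = 9, so ωₙ = 3 rad/s.
2ζωₙ = 1.8, so ζ = 1.8/(2·3) = 0.3.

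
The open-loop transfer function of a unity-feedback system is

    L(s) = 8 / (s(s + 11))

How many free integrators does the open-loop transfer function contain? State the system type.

Type 1

The denominator has 1 factor of s at the origin (free integrator), so this is a Type 1 system.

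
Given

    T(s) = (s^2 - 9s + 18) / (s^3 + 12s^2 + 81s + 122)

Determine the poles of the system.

The poles are the roots of the denominator s^3 + 12s^2 + 81s + 122 = 0.
Trying s = -2: the polynomial evaluates to 0, so (s + 2) is a factor.
Dividing out leaves s^2 + 10s + 61 = 0.
The quadratic formula then gives s = -5 ± 6j.

s = -5 + 6j, -5 - 6j, -2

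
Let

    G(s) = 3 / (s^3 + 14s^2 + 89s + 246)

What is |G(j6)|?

Substitute s = j6: numerator = 3, denominator = -258 + j318.
|G(j6)| = |3| / |-258 + j318| = 3 / 409.50 ≈ 0.007326.

|G(j6)| ≈ 0.007326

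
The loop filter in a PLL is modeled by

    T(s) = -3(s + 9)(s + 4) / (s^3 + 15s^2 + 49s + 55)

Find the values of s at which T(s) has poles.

The poles are the roots of the denominator s^3 + 15s^2 + 49s + 55 = 0.
Trying s = -11: the polynomial evaluates to 0, so (s + 11) is a factor.
Dividing out leaves s^2 + 4s + 5 = 0.
The quadratic formula then gives s = -2 ± 1j.

s = -11, -2 ± j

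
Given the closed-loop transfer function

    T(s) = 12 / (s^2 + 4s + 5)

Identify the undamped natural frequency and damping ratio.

Compare the denominator to the standard form s^2 + 2ζωₙs + ωₙ².
ωₙ² = 5, so ωₙ = √5 ≈ 2.236 rad/s.
2ζωₙ = 4, so ζ = 4/(2·√5) ≈ 0.8944.
With ζ = 0.8944 the response is underdamped.

ωₙ ≈ 2.236 rad/s, ζ ≈ 0.8944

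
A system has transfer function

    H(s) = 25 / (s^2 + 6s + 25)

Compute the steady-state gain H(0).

H(0) = 1

Set s = 0: H(0) = (25) / (25) = 1.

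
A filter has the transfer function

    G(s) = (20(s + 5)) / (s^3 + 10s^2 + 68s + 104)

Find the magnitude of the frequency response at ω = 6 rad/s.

|G(j6)| ≈ 0.4881

Substitute s = j6: numerator = 100 + j120, denominator = -256 + j192.
|G(j6)| = |100 + j120| / |-256 + j192| = 156.20 / 320 ≈ 0.4881.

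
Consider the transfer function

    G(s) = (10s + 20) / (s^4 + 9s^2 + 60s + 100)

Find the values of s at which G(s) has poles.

The poles are the roots of the denominator s^4 + 9s^2 + 60s + 100 = 0.
No real roots exist; factor into two real quadratics: (s^2 - 4s + 20)(s^2 + 4s + 5) = 0.
Each quadratic gives a conjugate pair via the quadratic formula.

s = 2 + 4j, 2 - 4j, -2 + j, -2 - j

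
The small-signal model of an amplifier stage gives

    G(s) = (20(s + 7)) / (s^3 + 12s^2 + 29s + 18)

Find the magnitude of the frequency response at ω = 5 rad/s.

|G(j5)| ≈ 0.6086

Substitute s = j5: numerator = 140 + j100, denominator = -282 + j20.
|G(j5)| = |140 + j100| / |-282 + j20| = 172.05 / 282.71 ≈ 0.6086.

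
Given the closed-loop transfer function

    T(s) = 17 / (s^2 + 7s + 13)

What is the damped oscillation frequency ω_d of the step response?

ω_d ≈ 0.8660 rad/s

Comparing s^2 + 7s + 13 to s^2 + 2ζωₙs + ωₙ²: ωₙ = √13 ≈ 3.606 rad/s and ζ = 7/(2·√13) ≈ 0.9707.
ζωₙ = 7/2 = 3.5, so ω_d = ωₙ√(1−ζ²) = √(ωₙ² − (ζωₙ)²) = √(13 − 3.5²) = √0.75 ≈ 0.8660 rad/s.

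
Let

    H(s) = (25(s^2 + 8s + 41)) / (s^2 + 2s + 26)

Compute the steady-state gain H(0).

H(0) = 1025/26 ≈ 39.42

At s = 0 each factor (s + a) contributes a and each (s^2 + bs + c) contributes c.
H(0) = 25·(41) / ((26)) = 1025/26 = 1025/26.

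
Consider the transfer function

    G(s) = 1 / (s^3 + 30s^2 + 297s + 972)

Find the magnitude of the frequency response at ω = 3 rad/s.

Substitute s = j3: numerator = 1, denominator = 702 + j864.
|G(j3)| = |1| / |702 + j864| = 1 / 1113.2 ≈ 0.0008983.

|G(j3)| ≈ 0.0008983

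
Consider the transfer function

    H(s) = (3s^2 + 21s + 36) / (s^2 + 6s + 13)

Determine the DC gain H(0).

Set s = 0: H(0) = (36) / (13) = 36/13.

H(0) = 36/13 ≈ 2.769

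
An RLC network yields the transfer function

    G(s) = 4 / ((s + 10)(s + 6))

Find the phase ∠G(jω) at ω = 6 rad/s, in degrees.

∠G(j6) ≈ -75.96°

At s = j6: numerator = 4, denominator = 24 + j96.
∠G = ∠num − ∠den = 0° − (75.964°) = -75.96°.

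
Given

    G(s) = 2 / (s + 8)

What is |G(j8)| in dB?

Substitute s = j8: numerator = 2, denominator = 8 + j8.
|G(j8)| = |2| / |8 + j8| = 2 / 11.314 ≈ 0.1768.
In decibels: 20·log₁₀(0.1768) ≈ -15.1 dB.

|G(j8)|_dB ≈ -15.1 dB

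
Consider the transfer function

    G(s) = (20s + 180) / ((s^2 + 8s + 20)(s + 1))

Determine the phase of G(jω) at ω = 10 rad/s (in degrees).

∠G(j10) ≈ -171.3°

At s = j10: numerator = 180 + j200, denominator = -880 - j720.
∠G = ∠num − ∠den = 48.013° − (-140.71°) = 188.7°, which wraps to -171.3°.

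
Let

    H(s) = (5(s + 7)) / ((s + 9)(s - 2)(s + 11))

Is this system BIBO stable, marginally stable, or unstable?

The poles can be read from the denominator factors: s = -9, 2, -11.
Since the pole(s) at s = 2 lie in the right half-plane, the system is unstable.

unstable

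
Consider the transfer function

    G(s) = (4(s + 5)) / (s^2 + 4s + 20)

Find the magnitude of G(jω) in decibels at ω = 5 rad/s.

|G(j5)|_dB ≈ 2.75 dB

Substitute s = j5: numerator = 20 + j20, denominator = -5 + j20.
|G(j5)| = |20 + j20| / |-5 + j20| = 28.284 / 20.616 ≈ 1.372.
In decibels: 20·log₁₀(1.372) ≈ 2.75 dB.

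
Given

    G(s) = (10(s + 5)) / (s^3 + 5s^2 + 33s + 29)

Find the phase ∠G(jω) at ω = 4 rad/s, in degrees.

∠G(j4) ≈ -88.21°

At s = j4: numerator = 50 + j40, denominator = -51 + j68.
∠G = ∠num − ∠den = 38.660° − (126.87°) = -88.21°.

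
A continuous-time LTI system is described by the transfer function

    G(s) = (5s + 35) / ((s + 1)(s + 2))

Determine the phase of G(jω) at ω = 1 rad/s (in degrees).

At s = j1: numerator = 35 + j5, denominator = 1 + j3.
∠G = ∠num − ∠den = 8.1301° − (71.565°) = -63.43°.

∠G(j1) ≈ -63.43°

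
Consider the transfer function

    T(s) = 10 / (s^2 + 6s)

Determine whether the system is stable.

marginally stable

The denominator s^2 + 6s factors as s(s + 6), giving poles at s = 0, -6.
Since the simple pole(s) at s = 0 lie on the jω-axis with none in the right half-plane, the system is marginally stable.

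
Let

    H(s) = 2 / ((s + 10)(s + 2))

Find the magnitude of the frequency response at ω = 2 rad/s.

Substitute s = j2: numerator = 2, denominator = 16 + j24.
|H(j2)| = |2| / |16 + j24| = 2 / 28.844 ≈ 0.06934.

|H(j2)| ≈ 0.06934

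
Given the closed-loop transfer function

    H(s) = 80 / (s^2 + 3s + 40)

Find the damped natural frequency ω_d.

Comparing s^2 + 3s + 40 to s^2 + 2ζωₙs + ωₙ²: ωₙ = √40 ≈ 6.325 rad/s and ζ = 3/(2·√40) ≈ 0.2372.
ζωₙ = 3/2 = 1.5, so ω_d = ωₙ√(1−ζ²) = √(ωₙ² − (ζωₙ)²) = √(40 − 1.5²) = √37.75 ≈ 6.144 rad/s.

ω_d ≈ 6.144 rad/s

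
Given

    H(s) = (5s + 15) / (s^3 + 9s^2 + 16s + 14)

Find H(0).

H(0) = 15/14 ≈ 1.071

Set s = 0: H(0) = (15) / (14) = 15/14.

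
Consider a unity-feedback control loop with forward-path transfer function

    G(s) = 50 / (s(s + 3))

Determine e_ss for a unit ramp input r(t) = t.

G(s) has one pole at the origin.
This is a Type 1 system. Kv = lim_{s→0} s·G(s) = 50/3.
e_ss = 1/Kv = 1/(50/3) = 3/50 ≈ 0.06000.

e_ss = 0.06000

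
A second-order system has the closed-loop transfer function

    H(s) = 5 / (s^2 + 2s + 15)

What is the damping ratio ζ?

ζ ≈ 0.2582

Compare the denominator to the standard form s^2 + 2ζωₙs + ωₙ².
ωₙ² = 15, so ωₙ = √15 ≈ 3.873 rad/s.
2ζωₙ = 2, so ζ = 2/(2·√15) ≈ 0.2582.
With ζ = 0.2582 the response is underdamped.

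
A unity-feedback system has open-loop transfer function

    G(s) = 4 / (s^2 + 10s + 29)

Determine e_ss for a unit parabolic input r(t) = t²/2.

G(s) has no poles at the origin.
This is a Type 0 system; Ka = lim_{s→0} s^2·G(s) = 0, so the steady-state error for a parabola input is infinite.

e_ss = ∞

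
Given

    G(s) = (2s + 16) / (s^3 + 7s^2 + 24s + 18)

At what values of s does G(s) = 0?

Set the numerator to zero: 2s + 16 = 0, i.e. 2·(s + 8) = 0.
So s = -8.

s = -8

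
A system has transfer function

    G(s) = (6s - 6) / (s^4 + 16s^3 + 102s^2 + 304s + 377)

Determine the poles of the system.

s = -5 ± 2j, -3 ± 2j

The poles are the roots of the denominator s^4 + 16s^3 + 102s^2 + 304s + 377 = 0.
No real roots exist; factor into two real quadratics: (s^2 + 10s + 29)(s^2 + 6s + 13) = 0.
Each quadratic gives a conjugate pair via the quadratic formula.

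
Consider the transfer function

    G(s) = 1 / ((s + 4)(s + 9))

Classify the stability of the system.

The poles can be read from the denominator factors: s = -4, -9.
Since all poles lie strictly in the left half-plane, the system is stable.

stable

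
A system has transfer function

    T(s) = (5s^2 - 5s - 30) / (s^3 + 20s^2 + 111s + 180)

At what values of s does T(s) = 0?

s = 3, -2

Set the numerator to zero: 5s^2 - 5s - 30 = 0, i.e. 5·(s^2 - s - 6) = 0.
Factoring: (s - 3)(s + 2) = 0.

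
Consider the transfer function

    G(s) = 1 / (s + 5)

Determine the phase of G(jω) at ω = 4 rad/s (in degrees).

At s = j4: numerator = 1, denominator = 5 + j4.
∠G = ∠num − ∠den = 0° − (38.660°) = -38.66°.

∠G(j4) ≈ -38.66°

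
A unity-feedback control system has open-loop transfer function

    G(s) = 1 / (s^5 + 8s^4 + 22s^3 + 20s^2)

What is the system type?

Factor s from the denominator: s^5 + 8s^4 + 22s^3 + 20s^2 = s^2·(s^3 + 8s^2 + 22s + 20).
There are 2 poles at the origin, so the system is Type 2.

Type 2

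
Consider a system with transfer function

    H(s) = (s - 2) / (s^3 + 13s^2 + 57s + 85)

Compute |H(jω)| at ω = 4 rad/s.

|H(j4)| ≈ 0.02182

Substitute s = j4: numerator = -2 + j4, denominator = -123 + j164.
|H(j4)| = |-2 + j4| / |-123 + j164| = 4.4721 / 205 ≈ 0.02182.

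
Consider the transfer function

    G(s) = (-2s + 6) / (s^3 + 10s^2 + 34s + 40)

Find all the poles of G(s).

The poles are the roots of the denominator s^3 + 10s^2 + 34s + 40 = 0.
Trying s = -4: the polynomial evaluates to 0, so (s + 4) is a factor.
Dividing out leaves s^2 + 6s + 10 = 0.
The quadratic formula then gives s = -3 ± 1j.

s = -3 ± j, -4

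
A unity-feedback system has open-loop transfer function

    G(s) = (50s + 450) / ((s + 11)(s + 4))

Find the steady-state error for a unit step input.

G(s) has no poles at the origin.
This is a Type 0 system. Kp = lim_{s→0} G(s) = 450/44 = 225/22.
e_ss = 1/(1 + Kp) = 1/(1 + 225/22) = 22/247 ≈ 0.08907.

e_ss = 0.08907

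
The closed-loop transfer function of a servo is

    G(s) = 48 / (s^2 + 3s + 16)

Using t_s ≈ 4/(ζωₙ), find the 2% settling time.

t_s ≈ 2.667 s

Comparing s^2 + 3s + 16 to s^2 + 2ζωₙs + ωₙ²: ωₙ = 4 rad/s and ζ = 3/(2·4) = 0.375.
ζωₙ = 3/2 = 1.5, so t_s ≈ 4/(ζωₙ) = 4/1.5 ≈ 2.667 s.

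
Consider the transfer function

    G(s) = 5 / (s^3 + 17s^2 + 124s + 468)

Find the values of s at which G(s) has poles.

s = -4 + 6j, -4 - 6j, -9

The poles are the roots of the denominator s^3 + 17s^2 + 124s + 468 = 0.
Trying s = -9: the polynomial evaluates to 0, so (s + 9) is a factor.
Dividing out leaves s^2 + 8s + 52 = 0.
The quadratic formula then gives s = -4 ± 6j.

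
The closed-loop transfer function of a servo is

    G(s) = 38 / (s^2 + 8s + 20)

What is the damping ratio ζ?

ζ ≈ 0.8944

Compare the denominator to the standard form s^2 + 2ζωₙs + ωₙ².
ωₙ² = 20, so ωₙ = √20 ≈ 4.472 rad/s.
2ζωₙ = 8, so ζ = 8/(2·√20) ≈ 0.8944.
With ζ = 0.8944 the response is underdamped.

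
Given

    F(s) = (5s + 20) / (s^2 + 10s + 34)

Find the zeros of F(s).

Set the numerator to zero: 5s + 20 = 0, i.e. 5·(s + 4) = 0.
So s = -4.

s = -4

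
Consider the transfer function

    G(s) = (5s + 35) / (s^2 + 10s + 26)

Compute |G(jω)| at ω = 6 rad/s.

Substitute s = j6: numerator = 35 + j30, denominator = -10 + j60.
|G(j6)| = |35 + j30| / |-10 + j60| = 46.098 / 60.828 ≈ 0.7578.

|G(j6)| ≈ 0.7578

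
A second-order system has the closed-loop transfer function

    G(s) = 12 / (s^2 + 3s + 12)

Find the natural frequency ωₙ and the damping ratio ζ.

ωₙ ≈ 3.464 rad/s, ζ ≈ 0.4330

Compare the denominator to the standard form s^2 + 2ζωₙs + ωₙ².
ωₙ² = 12, so ωₙ = √12 ≈ 3.464 rad/s.
2ζωₙ = 3, so ζ = 3/(2·√12) ≈ 0.4330.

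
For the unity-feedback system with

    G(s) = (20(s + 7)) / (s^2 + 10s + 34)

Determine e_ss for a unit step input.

G(s) has no poles at the origin.
This is a Type 0 system. Kp = lim_{s→0} G(s) = 140/34 = 70/17.
e_ss = 1/(1 + Kp) = 1/(1 + 70/17) = 17/87 ≈ 0.1954.

e_ss = 0.1954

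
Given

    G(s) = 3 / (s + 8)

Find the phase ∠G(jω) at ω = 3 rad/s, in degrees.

At s = j3: numerator = 3, denominator = 8 + j3.
∠G = ∠num − ∠den = 0° − (20.556°) = -20.56°.

∠G(j3) ≈ -20.56°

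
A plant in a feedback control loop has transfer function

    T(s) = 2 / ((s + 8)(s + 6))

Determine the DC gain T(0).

T(0) = 1/24 ≈ 0.04167

Set s = 0: T(0) = (2) / (48) = 1/24.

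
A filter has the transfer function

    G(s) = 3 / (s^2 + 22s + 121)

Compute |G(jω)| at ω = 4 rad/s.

Substitute s = j4: numerator = 3, denominator = 105 + j88.
|G(j4)| = |3| / |105 + j88| = 3 / 137 ≈ 0.02190.

|G(j4)| ≈ 0.02190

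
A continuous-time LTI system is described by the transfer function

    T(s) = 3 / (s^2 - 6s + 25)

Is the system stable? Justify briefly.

unstable

The poles can be read from the denominator factors: s = 3 ± 4j.
Since the pole(s) at s = 3 ± 4j lie in the right half-plane, the system is unstable.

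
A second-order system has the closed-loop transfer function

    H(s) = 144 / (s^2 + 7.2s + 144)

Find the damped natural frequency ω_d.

ω_d ≈ 11.45 rad/s

Comparing s^2 + 7.2s + 144 to s^2 + 2ζωₙs + ωₙ²: ωₙ = 12 rad/s and ζ = 7.2/(2·12) = 0.3.
ζωₙ = 7.2/2 = 3.6, so ω_d = ωₙ√(1−ζ²) = √(ωₙ² − (ζωₙ)²) = √(144 − 3.6²) = √131.04 ≈ 11.45 rad/s.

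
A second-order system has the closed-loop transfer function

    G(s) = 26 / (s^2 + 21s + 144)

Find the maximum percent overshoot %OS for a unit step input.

Comparing s^2 + 21s + 144 to s^2 + 2ζωₙs + ωₙ²: ωₙ = 12 rad/s and ζ = 21/(2·12) = 0.875.
%OS = 100·exp(−πζ/√(1−ζ²)) = 100·exp(−π·0.875/√(1−0.875²)) ≈ 0.342%.

%OS ≈ 0.342%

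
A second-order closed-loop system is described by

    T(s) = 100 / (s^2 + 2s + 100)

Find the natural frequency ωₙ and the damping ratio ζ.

ωₙ = 10 rad/s, ζ = 0.1

Compare the denominator to the standard form s^2 + 2ζωₙs + ωₙ².
ωₙ² = 100, so ωₙ = 10 rad/s.
2ζωₙ = 2, so ζ = 2/(2·10) = 0.1.
With ζ = 0.1 the response is underdamped.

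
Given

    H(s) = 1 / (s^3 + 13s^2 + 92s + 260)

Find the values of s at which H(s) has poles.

The poles are the roots of the denominator s^3 + 13s^2 + 92s + 260 = 0.
Trying s = -5: the polynomial evaluates to 0, so (s + 5) is a factor.
Dividing out leaves s^2 + 8s + 52 = 0.
The quadratic formula then gives s = -4 ± 6j.

s = -5, -4 ± 6j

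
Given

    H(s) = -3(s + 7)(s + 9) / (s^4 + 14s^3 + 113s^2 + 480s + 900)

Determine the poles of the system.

The poles are the roots of the denominator s^4 + 14s^3 + 113s^2 + 480s + 900 = 0.
No real roots exist; factor into two real quadratics: (s^2 + 6s + 45)(s^2 + 8s + 20) = 0.
Each quadratic gives a conjugate pair via the quadratic formula.

s = -3 ± 6j, -4 ± 2j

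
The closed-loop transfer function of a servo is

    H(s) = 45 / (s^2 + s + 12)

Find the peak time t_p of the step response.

t_p ≈ 0.9165 s

Comparing s^2 + s + 12 to s^2 + 2ζωₙs + ωₙ²: ωₙ = √12 ≈ 3.464 rad/s and ζ = 1/(2·√12) ≈ 0.1443.
ζωₙ = 1/2 = 0.5, so ω_d = ωₙ√(1−ζ²) = √(ωₙ² − (ζωₙ)²) = √(12 − 0.5²) = √11.75 ≈ 3.428 rad/s.
t_p = π/ω_d = π/3.428 ≈ 0.9165 s.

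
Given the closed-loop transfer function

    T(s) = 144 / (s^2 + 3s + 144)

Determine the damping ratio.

Compare the denominator to the standard form s^2 + 2ζωₙs + ωₙ².
ωₙ² = 144, so ωₙ = 12 rad/s.
2ζωₙ = 3, so ζ = 3/(2·12) = 0.125.

ζ = 0.125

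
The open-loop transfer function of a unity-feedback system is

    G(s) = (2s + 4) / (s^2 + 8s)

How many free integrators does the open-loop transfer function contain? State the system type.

Factor s from the denominator: s^2 + 8s = s·(s + 8).
There is 1 pole at the origin, so the system is Type 1.

Type 1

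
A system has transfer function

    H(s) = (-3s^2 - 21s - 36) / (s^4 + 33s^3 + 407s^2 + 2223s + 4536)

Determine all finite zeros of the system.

Set the numerator to zero: -3s^2 - 21s - 36 = 0, i.e. -3·(s^2 + 7s + 12) = 0.
Factoring: (s + 4)(s + 3) = 0.

s = -4, -3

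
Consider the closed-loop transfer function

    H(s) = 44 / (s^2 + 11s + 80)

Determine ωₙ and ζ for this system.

ωₙ ≈ 8.944 rad/s, ζ ≈ 0.6149

Compare the denominator to the standard form s^2 + 2ζωₙs + ωₙ².
ωₙ² = 80, so ωₙ = √80 ≈ 8.944 rad/s.
2ζωₙ = 11, so ζ = 11/(2·√80) ≈ 0.6149.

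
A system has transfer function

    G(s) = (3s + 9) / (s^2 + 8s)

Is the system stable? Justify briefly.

marginally stable

The denominator s^2 + 8s factors as s(s + 8), giving poles at s = 0, -8.
Since the simple pole(s) at s = 0 lie on the jω-axis with none in the right half-plane, the system is marginally stable.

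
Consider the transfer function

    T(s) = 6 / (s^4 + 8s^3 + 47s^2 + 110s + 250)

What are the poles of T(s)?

s = -1 + 3j, -1 - 3j, -3 + 4j, -3 - 4j

The poles are the roots of the denominator s^4 + 8s^3 + 47s^2 + 110s + 250 = 0.
No real roots exist; factor into two real quadratics: (s^2 + 2s + 10)(s^2 + 6s + 25) = 0.
Each quadratic gives a conjugate pair via the quadratic formula.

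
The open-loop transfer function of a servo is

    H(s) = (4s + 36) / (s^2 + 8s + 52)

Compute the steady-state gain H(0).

H(0) = 9/13 ≈ 0.6923

Set s = 0: H(0) = (36) / (52) = 9/13.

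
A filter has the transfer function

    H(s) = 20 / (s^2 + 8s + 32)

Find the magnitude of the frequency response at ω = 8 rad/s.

|H(j8)| ≈ 0.2795

Substitute s = j8: numerator = 20, denominator = -32 + j64.
|H(j8)| = |20| / |-32 + j64| = 20 / 71.554 ≈ 0.2795.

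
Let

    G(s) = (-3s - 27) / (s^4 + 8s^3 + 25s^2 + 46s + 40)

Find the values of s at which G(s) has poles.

s = -1 ± 2j, -2, -4

The poles are the roots of the denominator s^4 + 8s^3 + 25s^2 + 46s + 40 = 0.
Trying s = -2: the polynomial evaluates to 0, so (s + 2) is a factor.
Dividing out leaves s^3 + 6s^2 + 13s + 20 = 0.
This factors further as (s^2 + 2s + 5)(s + 4) = 0.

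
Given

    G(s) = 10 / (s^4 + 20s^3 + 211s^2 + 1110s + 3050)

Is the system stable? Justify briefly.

stable

The denominator s^4 + 20s^3 + 211s^2 + 1110s + 3050 factors as (s^2 + 10s + 50)(s^2 + 10s + 61), giving poles at s = -5 + 5j, -5 - 5j, -5 + 6j, -5 - 6j.
Since all poles lie strictly in the left half-plane, the system is stable.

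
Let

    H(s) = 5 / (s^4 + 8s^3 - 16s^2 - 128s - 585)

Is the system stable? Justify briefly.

unstable

The denominator s^4 + 8s^3 - 16s^2 - 128s - 585 factors as (s^2 + 4s + 13)(s - 5)(s + 9), giving poles at s = -2 ± 3j, 5, -9.
Since the pole(s) at s = 5 lie in the right half-plane, the system is unstable.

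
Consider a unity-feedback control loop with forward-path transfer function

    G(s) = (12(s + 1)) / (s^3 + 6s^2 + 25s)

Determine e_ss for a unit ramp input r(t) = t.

e_ss = 2.083

G(s) has one pole at the origin.
This is a Type 1 system. Kv = lim_{s→0} s·G(s) = 12/25.
e_ss = 1/Kv = 1/(12/25) = 25/12 ≈ 2.083.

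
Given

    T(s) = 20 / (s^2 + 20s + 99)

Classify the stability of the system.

The denominator s^2 + 20s + 99 factors as (s + 9)(s + 11), giving poles at s = -9, -11.
Since all poles lie strictly in the left half-plane, the system is stable.

stable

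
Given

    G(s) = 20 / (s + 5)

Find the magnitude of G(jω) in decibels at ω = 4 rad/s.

|G(j4)|_dB ≈ 9.89 dB

Substitute s = j4: numerator = 20, denominator = 5 + j4.
|G(j4)| = |20| / |5 + j4| = 20 / 6.4031 ≈ 3.123.
In decibels: 20·log₁₀(3.123) ≈ 9.89 dB.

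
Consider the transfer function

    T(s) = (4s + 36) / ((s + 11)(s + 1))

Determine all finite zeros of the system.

s = -9

Set the numerator to zero: 4s + 36 = 0, i.e. 4·(s + 9) = 0.
So s = -9.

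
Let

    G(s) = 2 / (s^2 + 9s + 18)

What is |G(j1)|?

Substitute s = j1: numerator = 2, denominator = 17 + j9.
|G(j1)| = |2| / |17 + j9| = 2 / 19.235 ≈ 0.1040.

|G(j1)| ≈ 0.1040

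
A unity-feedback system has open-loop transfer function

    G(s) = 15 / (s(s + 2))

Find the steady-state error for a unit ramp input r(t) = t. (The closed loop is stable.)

G(s) has one pole at the origin.
This is a Type 1 system. Kv = lim_{s→0} s·G(s) = 15/2.
e_ss = 1/Kv = 1/(15/2) = 2/15 ≈ 0.1333.

e_ss = 0.1333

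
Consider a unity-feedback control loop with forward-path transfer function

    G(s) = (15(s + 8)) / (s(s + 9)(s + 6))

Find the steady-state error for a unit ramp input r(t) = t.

e_ss = 0.4500

G(s) has one pole at the origin.
This is a Type 1 system. Kv = lim_{s→0} s·G(s) = 120/54 = 20/9.
e_ss = 1/Kv = 1/(20/9) = 9/20 ≈ 0.4500.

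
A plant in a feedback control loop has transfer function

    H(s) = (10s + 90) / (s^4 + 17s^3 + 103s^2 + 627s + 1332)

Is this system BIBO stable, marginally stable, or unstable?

The denominator s^4 + 17s^3 + 103s^2 + 627s + 1332 factors as (s + 12)(s^2 + 2s + 37)(s + 3), giving poles at s = -12, -1 ± 6j, -3.
Since all poles lie strictly in the left half-plane, the system is stable.

stable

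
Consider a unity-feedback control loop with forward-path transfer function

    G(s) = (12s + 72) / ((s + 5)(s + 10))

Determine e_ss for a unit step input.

G(s) has no poles at the origin.
This is a Type 0 system. Kp = lim_{s→0} G(s) = 72/50 = 36/25.
e_ss = 1/(1 + Kp) = 1/(1 + 36/25) = 25/61 ≈ 0.4098.

e_ss = 0.4098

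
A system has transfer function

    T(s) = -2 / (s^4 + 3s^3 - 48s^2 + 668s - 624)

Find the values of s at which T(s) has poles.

s = 4 + 6j, 4 - 6j, -12, 1

The poles are the roots of the denominator s^4 + 3s^3 - 48s^2 + 668s - 624 = 0.
Trying s = -12: the polynomial evaluates to 0, so (s + 12) is a factor.
Dividing out leaves s^3 - 9s^2 + 60s - 52 = 0.
This factors further as (s^2 - 8s + 52)(s - 1) = 0.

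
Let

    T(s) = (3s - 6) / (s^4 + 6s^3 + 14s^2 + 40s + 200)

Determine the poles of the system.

The poles are the roots of the denominator s^4 + 6s^3 + 14s^2 + 40s + 200 = 0.
No real roots exist; factor into two real quadratics: (s^2 - 2s + 10)(s^2 + 8s + 20) = 0.
Each quadratic gives a conjugate pair via the quadratic formula.

s = 1 ± 3j, -4 ± 2j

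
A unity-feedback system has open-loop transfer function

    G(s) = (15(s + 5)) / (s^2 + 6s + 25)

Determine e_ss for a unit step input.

G(s) has no poles at the origin.
This is a Type 0 system. Kp = lim_{s→0} G(s) = 75/25 = 3.
e_ss = 1/(1 + Kp) = 1/(1 + 3) = 1/4 ≈ 0.2500.

e_ss = 0.2500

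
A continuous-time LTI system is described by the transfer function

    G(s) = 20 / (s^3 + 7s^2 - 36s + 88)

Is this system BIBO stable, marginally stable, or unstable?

The denominator s^3 + 7s^2 - 36s + 88 factors as (s^2 - 4s + 8)(s + 11), giving poles at s = 2 + 2j, 2 - 2j, -11.
Since the pole(s) at s = 2 ± 2j lie in the right half-plane, the system is unstable.

unstable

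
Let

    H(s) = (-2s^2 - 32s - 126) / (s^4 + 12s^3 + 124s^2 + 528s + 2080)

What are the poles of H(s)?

s = -4 ± 6j, -2 ± 6j

The poles are the roots of the denominator s^4 + 12s^3 + 124s^2 + 528s + 2080 = 0.
No real roots exist; factor into two real quadratics: (s^2 + 8s + 52)(s^2 + 4s + 40) = 0.
Each quadratic gives a conjugate pair via the quadratic formula.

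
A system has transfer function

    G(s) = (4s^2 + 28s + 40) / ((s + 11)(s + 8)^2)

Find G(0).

Set s = 0: G(0) = (40) / (704) = 5/88.

G(0) = 5/88 ≈ 0.05682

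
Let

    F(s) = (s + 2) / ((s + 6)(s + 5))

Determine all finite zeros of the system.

Set the numerator to zero: s + 2 = 0.
So s = -2.

s = -2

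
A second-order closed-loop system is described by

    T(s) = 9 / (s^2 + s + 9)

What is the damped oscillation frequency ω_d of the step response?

Comparing s^2 + s + 9 to s^2 + 2ζωₙs + ωₙ²: ωₙ = 3 rad/s and ζ = 1/(2·3) ≈ 0.1667.
ζωₙ = 1/2 = 0.5, so ω_d = ωₙ√(1−ζ²) = √(ωₙ² − (ζωₙ)²) = √(9 − 0.5²) = √8.75 ≈ 2.958 rad/s.

ω_d ≈ 2.958 rad/s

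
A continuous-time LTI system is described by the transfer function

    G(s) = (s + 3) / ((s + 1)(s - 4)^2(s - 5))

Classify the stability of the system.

unstable

The poles can be read from the denominator factors: s = -1, 4, 5, 4.
Since the pole(s) at s = 4, 5, 4 lie in the right half-plane, the system is unstable.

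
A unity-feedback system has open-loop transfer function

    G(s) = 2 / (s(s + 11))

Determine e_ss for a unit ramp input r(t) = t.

G(s) has one pole at the origin.
This is a Type 1 system. Kv = lim_{s→0} s·G(s) = 2/11.
e_ss = 1/Kv = 1/(2/11) = 11/2 ≈ 5.500.

e_ss = 5.500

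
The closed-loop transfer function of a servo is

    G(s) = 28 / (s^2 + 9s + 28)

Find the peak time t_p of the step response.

t_p ≈ 1.128 s

Comparing s^2 + 9s + 28 to s^2 + 2ζωₙs + ωₙ²: ωₙ = √28 ≈ 5.292 rad/s and ζ = 9/(2·√28) ≈ 0.8504.
ζωₙ = 9/2 = 4.5, so ω_d = ωₙ√(1−ζ²) = √(ωₙ² − (ζωₙ)²) = √(28 − 4.5²) = √7.75 ≈ 2.784 rad/s.
t_p = π/ω_d = π/2.784 ≈ 1.128 s.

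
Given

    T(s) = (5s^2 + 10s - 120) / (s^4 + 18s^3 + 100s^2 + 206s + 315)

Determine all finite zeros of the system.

s = -6, 4

Set the numerator to zero: 5s^2 + 10s - 120 = 0, i.e. 5·(s^2 + 2s - 24) = 0.
Factoring: (s + 6)(s - 4) = 0.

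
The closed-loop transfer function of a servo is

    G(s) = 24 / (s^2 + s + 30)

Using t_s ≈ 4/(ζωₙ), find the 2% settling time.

t_s ≈ 8 s

Comparing s^2 + s + 30 to s^2 + 2ζωₙs + ωₙ²: ωₙ = √30 ≈ 5.477 rad/s and ζ = 1/(2·√30) ≈ 0.09129.
ζωₙ = 1/2 = 0.5, so t_s ≈ 4/(ζωₙ) = 4/0.5 = 8 s.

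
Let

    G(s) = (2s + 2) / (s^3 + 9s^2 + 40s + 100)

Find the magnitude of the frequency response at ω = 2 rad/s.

Substitute s = j2: numerator = 2 + j4, denominator = 64 + j72.
|G(j2)| = |2 + j4| / |64 + j72| = 4.4721 / 96.333 ≈ 0.04642.

|G(j2)| ≈ 0.04642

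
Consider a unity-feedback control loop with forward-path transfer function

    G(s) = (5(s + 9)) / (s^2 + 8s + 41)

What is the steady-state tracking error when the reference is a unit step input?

G(s) has no poles at the origin.
This is a Type 0 system. Kp = lim_{s→0} G(s) = 45/41.
e_ss = 1/(1 + Kp) = 1/(1 + 45/41) = 41/86 ≈ 0.4767.

e_ss = 0.4767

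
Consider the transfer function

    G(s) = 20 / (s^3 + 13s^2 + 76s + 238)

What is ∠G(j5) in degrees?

∠G(j5) ≈ -108.8°

At s = j5: numerator = 20, denominator = -87 + j255.
∠G = ∠num − ∠den = 0° − (108.84°) = -108.8°.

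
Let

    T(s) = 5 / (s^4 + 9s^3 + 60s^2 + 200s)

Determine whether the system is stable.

marginally stable

The denominator s^4 + 9s^3 + 60s^2 + 200s factors as s(s^2 + 4s + 40)(s + 5), giving poles at s = 0, -2 ± 6j, -5.
Since the simple pole(s) at s = 0 lie on the jω-axis with none in the right half-plane, the system is marginally stable.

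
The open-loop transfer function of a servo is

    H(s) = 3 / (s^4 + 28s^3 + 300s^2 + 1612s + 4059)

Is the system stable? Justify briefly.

The denominator s^4 + 28s^3 + 300s^2 + 1612s + 4059 factors as (s + 9)(s + 11)(s^2 + 8s + 41), giving poles at s = -9, -11, -4 + 5j, -4 - 5j.
Since all poles lie strictly in the left half-plane, the system is stable.

stable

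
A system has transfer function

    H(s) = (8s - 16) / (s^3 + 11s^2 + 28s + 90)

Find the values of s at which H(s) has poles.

s = -9, -1 + 3j, -1 - 3j

The poles are the roots of the denominator s^3 + 11s^2 + 28s + 90 = 0.
Trying s = -9: the polynomial evaluates to 0, so (s + 9) is a factor.
Dividing out leaves s^2 + 2s + 10 = 0.
The quadratic formula then gives s = -1 ± 3j.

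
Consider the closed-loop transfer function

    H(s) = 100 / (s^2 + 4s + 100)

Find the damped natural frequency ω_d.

ω_d ≈ 9.798 rad/s

Comparing s^2 + 4s + 100 to s^2 + 2ζωₙs + ωₙ²: ωₙ = 10 rad/s and ζ = 4/(2·10) = 0.2.
ζωₙ = 4/2 = 2, so ω_d = ωₙ√(1−ζ²) = √(ωₙ² − (ζωₙ)²) = √(100 − 2²) = √96 ≈ 9.798 rad/s.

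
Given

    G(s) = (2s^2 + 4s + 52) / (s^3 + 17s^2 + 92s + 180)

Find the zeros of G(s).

s = -1 + 5j, -1 - 5j

Set the numerator to zero: 2s^2 + 4s + 52 = 0, i.e. 2·(s^2 + 2s + 26) = 0.
Factoring: (s^2 + 2s + 26) = 0.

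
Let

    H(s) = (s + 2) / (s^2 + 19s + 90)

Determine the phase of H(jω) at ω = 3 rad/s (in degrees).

At s = j3: numerator = 2 + j3, denominator = 81 + j57.
∠H = ∠num − ∠den = 56.310° − (35.134°) = 21.18°.

∠H(j3) ≈ 21.18°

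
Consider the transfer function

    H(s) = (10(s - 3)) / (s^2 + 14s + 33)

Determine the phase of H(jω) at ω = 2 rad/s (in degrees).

∠H(j2) ≈ 102.3°

At s = j2: numerator = -30 + j20, denominator = 29 + j28.
∠H = ∠num − ∠den = 146.31° − (43.995°) = 102.3°.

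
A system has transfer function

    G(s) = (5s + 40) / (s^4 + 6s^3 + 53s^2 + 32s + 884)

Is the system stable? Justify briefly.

unstable

The denominator s^4 + 6s^3 + 53s^2 + 32s + 884 factors as (s^2 + 8s + 52)(s^2 - 2s + 17), giving poles at s = -4 + 6j, -4 - 6j, 1 + 4j, 1 - 4j.
Since the pole(s) at s = 1 ± 4j lie in the right half-plane, the system is unstable.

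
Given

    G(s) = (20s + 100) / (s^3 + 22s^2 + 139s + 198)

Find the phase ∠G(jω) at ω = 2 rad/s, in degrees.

At s = j2: numerator = 100 + j40, denominator = 110 + j270.
∠G = ∠num − ∠den = 21.801° − (67.834°) = -46.03°.

∠G(j2) ≈ -46.03°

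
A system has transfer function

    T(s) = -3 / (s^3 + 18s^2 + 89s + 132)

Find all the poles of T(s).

s = -3, -11, -4

The poles are the roots of the denominator s^3 + 18s^2 + 89s + 132 = 0.
Trying s = -3: the polynomial evaluates to 0, so (s + 3) is a factor.
Dividing out leaves s^2 + 15s + 44 = 0.
Factoring the quadratic: (s + 11)(s + 4) = 0.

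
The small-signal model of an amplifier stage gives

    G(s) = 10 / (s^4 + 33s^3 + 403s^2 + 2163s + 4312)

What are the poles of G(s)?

The poles are the roots of the denominator s^4 + 33s^3 + 403s^2 + 2163s + 4312 = 0.
Trying s = -8: the polynomial evaluates to 0, so (s + 8) is a factor.
Dividing out leaves s^3 + 25s^2 + 203s + 539 = 0.
This factors further as (s + 11)(s + 7)^2 = 0.

s = -8, -11, -7, -7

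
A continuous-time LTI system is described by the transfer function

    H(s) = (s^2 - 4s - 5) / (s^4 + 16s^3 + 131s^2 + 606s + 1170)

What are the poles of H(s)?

s = -3 + 6j, -3 - 6j, -5 + j, -5 - j

The poles are the roots of the denominator s^4 + 16s^3 + 131s^2 + 606s + 1170 = 0.
No real roots exist; factor into two real quadratics: (s^2 + 6s + 45)(s^2 + 10s + 26) = 0.
Each quadratic gives a conjugate pair via the quadratic formula.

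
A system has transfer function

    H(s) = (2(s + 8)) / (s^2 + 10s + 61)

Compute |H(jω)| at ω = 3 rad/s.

|H(j3)| ≈ 0.2846

Substitute s = j3: numerator = 16 + j6, denominator = 52 + j30.
|H(j3)| = |16 + j6| / |52 + j30| = 17.088 / 60.033 ≈ 0.2846.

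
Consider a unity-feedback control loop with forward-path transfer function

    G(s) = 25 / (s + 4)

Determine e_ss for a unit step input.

G(s) has no poles at the origin.
This is a Type 0 system. Kp = lim_{s→0} G(s) = 25/4.
e_ss = 1/(1 + Kp) = 1/(1 + 25/4) = 4/29 ≈ 0.1379.

e_ss = 0.1379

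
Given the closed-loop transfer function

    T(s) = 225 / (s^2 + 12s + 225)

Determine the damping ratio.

Compare the denominator to the standard form s^2 + 2ζωₙs + ωₙ².
ωₙ² = 225, so ωₙ = 15 rad/s.
2ζωₙ = 12, so ζ = 12/(2·15) = 0.4.

ζ = 0.4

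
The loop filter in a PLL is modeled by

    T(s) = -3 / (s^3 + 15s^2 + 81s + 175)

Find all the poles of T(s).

s = -4 + 3j, -4 - 3j, -7

The poles are the roots of the denominator s^3 + 15s^2 + 81s + 175 = 0.
Trying s = -7: the polynomial evaluates to 0, so (s + 7) is a factor.
Dividing out leaves s^2 + 8s + 25 = 0.
The quadratic formula then gives s = -4 ± 3j.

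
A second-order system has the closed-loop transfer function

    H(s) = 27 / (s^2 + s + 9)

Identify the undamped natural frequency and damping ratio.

Compare the denominator to the standard form s^2 + 2ζωₙs + ωₙ².
ωₙ² = 9, so ωₙ = 3 rad/s.
2ζωₙ = 1, so ζ = 1/(2·3) ≈ 0.1667.
With ζ = 0.1667 the response is underdamped.

ωₙ = 3 rad/s, ζ ≈ 0.1667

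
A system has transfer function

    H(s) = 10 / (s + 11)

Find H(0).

H(0) = 10/11 ≈ 0.9091

Set s = 0: H(0) = (10) / (11) = 10/11.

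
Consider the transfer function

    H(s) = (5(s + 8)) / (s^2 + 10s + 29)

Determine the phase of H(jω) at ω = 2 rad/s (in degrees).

∠H(j2) ≈ -24.62°

At s = j2: numerator = 40 + j10, denominator = 25 + j20.
∠H = ∠num − ∠den = 14.036° − (38.660°) = -24.62°.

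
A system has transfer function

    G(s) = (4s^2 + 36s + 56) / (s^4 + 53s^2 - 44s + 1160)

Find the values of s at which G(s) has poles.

s = -2 + 6j, -2 - 6j, 2 + 5j, 2 - 5j

The poles are the roots of the denominator s^4 + 53s^2 - 44s + 1160 = 0.
No real roots exist; factor into two real quadratics: (s^2 + 4s + 40)(s^2 - 4s + 29) = 0.
Each quadratic gives a conjugate pair via the quadratic formula.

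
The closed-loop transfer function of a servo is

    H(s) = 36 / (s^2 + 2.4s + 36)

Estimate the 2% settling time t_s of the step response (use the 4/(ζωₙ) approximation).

Comparing s^2 + 2.4s + 36 to s^2 + 2ζωₙs + ωₙ²: ωₙ = 6 rad/s and ζ = 2.4/(2·6) = 0.2.
ζωₙ = 2.4/2 = 1.2, so t_s ≈ 4/(ζωₙ) = 4/1.2 ≈ 3.333 s.

t_s ≈ 3.333 s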